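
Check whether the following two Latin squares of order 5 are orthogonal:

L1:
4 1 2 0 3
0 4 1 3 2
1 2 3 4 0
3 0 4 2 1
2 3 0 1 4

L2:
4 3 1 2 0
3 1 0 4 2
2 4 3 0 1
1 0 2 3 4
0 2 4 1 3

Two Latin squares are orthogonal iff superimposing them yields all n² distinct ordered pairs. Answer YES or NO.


Form the n² = 25 superimposed pairs (L1[i][j], L2[i][j]), row by row (rows and columns indexed from 0):
row 0: (4,4) (1,3) (2,1) (0,2) (3,0)
row 1: (0,3) (4,1) (1,0) (3,4) (2,2)
row 2: (1,2) (2,4) (3,3) (4,0) (0,1)
row 3: (3,1) (0,0) (4,2) (2,3) (1,4)
row 4: (2,0) (3,2) (0,4) (1,1) (4,3)
Orthogonality requires all 25 pairs distinct.
Check by first coordinate: for each symbol s of L1, list the L2 entries in the n cells where L1 = s; they must all differ.
  L1 = 0: L2 entries (in reading order) 2, 3, 1, 0, 4 — all 5 distinct ✓
  L1 = 1: L2 entries (in reading order) 3, 0, 2, 4, 1 — all 5 distinct ✓
  L1 = 2: L2 entries (in reading order) 1, 2, 4, 3, 0 — all 5 distinct ✓
  L1 = 3: L2 entries (in reading order) 0, 4, 3, 1, 2 — all 5 distinct ✓
  L1 = 4: L2 entries (in reading order) 4, 1, 0, 2, 3 — all 5 distinct ✓
Every symbol of L1 meets every symbol of L2 exactly once, so all 25 pairs are distinct (25 of 25).
Conclusion: YES.

YES


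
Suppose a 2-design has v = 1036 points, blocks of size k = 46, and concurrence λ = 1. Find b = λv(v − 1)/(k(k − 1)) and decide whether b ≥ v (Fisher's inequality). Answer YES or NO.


r = λ(v − 1)/(k − 1) = 1·1035/45 = 23.
b = vr/k = 1036·23/46 = 518.
Fisher's inequality: b ≥ v ⇔ 518 ≥ 1036? NO.

NO


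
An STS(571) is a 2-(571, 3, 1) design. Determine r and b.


An STS(v) is a 2-(v, 3, 1) BIBD: block size k = 3, λ = 1.
Replication: r(k − 1) = λ(v − 1) ⇒ r·2 = 571 − 1 = 570 ⇒ r = 285.
Block count: b = v(v − 1)/6 = 571·570/6 = 325470/6 = 54245.

r = 285, b = 54245.


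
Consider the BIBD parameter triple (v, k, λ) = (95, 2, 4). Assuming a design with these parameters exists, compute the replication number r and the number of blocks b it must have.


Any 2-(v, k, λ) BIBD satisfies two necessary conditions:
  (i)  Each point sits in r blocks, and counting incidences through any fixed point gives r(k − 1) = λ(v − 1), so r = λ(v − 1)/(k − 1).
  (ii) Total incidences bk = vr, so b = vr/k.
Step 1: r = λ(v − 1)/(k − 1) = 4·(95 − 1)/(2 − 1) = 4·94/1 = 376/1 = 376.
Step 2: b = vr/k = 95·376/2 = 35720/2 = 17860.
Check integrality: r = 376 ∈ Z ✓, b = 17860 ∈ Z ✓.
(These identities are necessary conditions: they determine r and b for any design with these parameters, but do not by themselves prove that one exists.)

r = 376, b = 17860.


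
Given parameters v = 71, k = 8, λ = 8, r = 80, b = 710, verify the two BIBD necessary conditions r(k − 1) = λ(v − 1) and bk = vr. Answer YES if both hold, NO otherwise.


Condition (i): r(k − 1) = 80·7 = 560; λ(v − 1) = 8·70 = 560. Match? YES.
Condition (ii): bk = 710·8 = 5680; vr = 71·80 = 5680. Match? YES.
Both conditions hold? YES.

YES


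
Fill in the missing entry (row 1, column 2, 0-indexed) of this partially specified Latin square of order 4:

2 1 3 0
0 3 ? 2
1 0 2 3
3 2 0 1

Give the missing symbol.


Row 1 contains symbols [0, 2, 3] — missing [1].
Column 2 contains symbols [0, 2, 3] — missing [1].
The missing symbol must appear in both missing sets; intersection = [1].
Therefore the hidden value is 1.

Missing value = 1.


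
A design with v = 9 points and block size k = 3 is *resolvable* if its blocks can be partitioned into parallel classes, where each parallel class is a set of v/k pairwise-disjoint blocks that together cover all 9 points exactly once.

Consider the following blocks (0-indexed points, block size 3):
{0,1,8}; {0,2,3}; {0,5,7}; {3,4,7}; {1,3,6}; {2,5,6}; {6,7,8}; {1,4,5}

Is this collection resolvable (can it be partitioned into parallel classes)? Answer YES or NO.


v = 9, block size k = 3, number of blocks = 8.
For resolvability, blocks must partition into parallel classes of size v/k = 3.
Total blocks must therefore be a multiple of 3: 8 = 3·2 + 2 ⇒ not divisible ✗.
Resolvable? NO.

NO


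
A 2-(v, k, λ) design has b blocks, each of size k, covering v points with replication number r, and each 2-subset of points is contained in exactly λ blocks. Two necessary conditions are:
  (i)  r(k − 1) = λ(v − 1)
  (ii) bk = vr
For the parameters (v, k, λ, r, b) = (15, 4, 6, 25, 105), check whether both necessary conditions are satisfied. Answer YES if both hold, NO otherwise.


Condition (i): r(k − 1) = 25·3 = 75; λ(v − 1) = 6·14 = 84. Match? NO.
Condition (ii): bk = 105·4 = 420; vr = 15·25 = 375. Match? NO.
Both conditions hold? NO.

NO


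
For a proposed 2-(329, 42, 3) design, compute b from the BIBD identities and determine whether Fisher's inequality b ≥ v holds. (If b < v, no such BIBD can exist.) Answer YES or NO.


r = λ(v − 1)/(k − 1) = 3·328/41 = 24.
b = vr/k = 329·24/42 = 188.
Fisher's inequality: b ≥ v ⇔ 188 ≥ 329? NO.

NO


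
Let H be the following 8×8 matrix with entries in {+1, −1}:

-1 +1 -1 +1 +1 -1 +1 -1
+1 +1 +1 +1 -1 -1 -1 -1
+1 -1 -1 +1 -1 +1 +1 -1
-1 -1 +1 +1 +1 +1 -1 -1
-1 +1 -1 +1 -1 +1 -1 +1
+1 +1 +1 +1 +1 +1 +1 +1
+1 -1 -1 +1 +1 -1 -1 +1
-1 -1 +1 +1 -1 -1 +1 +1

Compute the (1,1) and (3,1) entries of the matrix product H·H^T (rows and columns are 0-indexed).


Row 1 of H: [1, 1, 1, 1, -1, -1, -1, -1].
Row 3 of H: [-1, -1, 1, 1, 1, 1, -1, -1].
(H·H^T)[1][1] = Σ_j H[1][j]·H[1][j] = (1)² + (1)² + (1)² + (1)² + (-1)² + (-1)² + (-1)² + (-1)² = 1 + 1 + 1 + 1 + 1 + 1 + 1 + 1 = 8.
(H·H^T)[3][1] = Σ_j H[3][j]·H[1][j] = (-1)·(1) + (-1)·(1) + (1)·(1) + (1)·(1) + (1)·(-1) + (1)·(-1) + (-1)·(-1) + (-1)·(-1) = -1 + -1 + 1 + 1 + -1 + -1 + 1 + 1 = 0.
So rows 3 and 1 are orthogonal; the diagonal entry equals n = 8.

(1,1) entry = 8; (3,1) entry = 0.


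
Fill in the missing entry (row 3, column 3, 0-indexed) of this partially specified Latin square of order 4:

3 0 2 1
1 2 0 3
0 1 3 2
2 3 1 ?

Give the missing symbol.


Row 3 contains symbols [1, 2, 3] — missing [0].
Column 3 contains symbols [1, 2, 3] — missing [0].
The missing symbol must appear in both missing sets; intersection = [0].
Therefore the hidden value is 0.

Missing value = 0.


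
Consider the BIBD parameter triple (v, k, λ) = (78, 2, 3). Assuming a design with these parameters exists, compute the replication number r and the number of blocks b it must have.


Any 2-(v, k, λ) BIBD satisfies two necessary conditions:
  (i)  Each point sits in r blocks, and counting incidences through any fixed point gives r(k − 1) = λ(v − 1), so r = λ(v − 1)/(k − 1).
  (ii) Total incidences bk = vr, so b = vr/k.
Step 1: r = λ(v − 1)/(k − 1) = 3·(78 − 1)/(2 − 1) = 3·77/1 = 231/1 = 231.
Step 2: b = vr/k = 78·231/2 = 18018/2 = 9009.
Check integrality: r = 231 ∈ Z ✓, b = 9009 ∈ Z ✓.
(These identities are necessary conditions: they determine r and b for any design with these parameters, but do not by themselves prove that one exists.)

r = 231, b = 9009.


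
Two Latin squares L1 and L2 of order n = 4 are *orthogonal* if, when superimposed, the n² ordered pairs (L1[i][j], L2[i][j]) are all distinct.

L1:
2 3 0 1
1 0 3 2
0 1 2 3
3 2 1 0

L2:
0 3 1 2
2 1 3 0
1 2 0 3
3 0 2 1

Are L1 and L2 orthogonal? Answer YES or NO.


Form the n² = 16 superimposed pairs (L1[i][j], L2[i][j]), row by row (rows and columns indexed from 0):
row 0: (2,0) (3,3) (0,1) (1,2)
row 1: (1,2) (0,1) (3,3) (2,0)
row 2: (0,1) (1,2) (2,0) (3,3)
row 3: (3,3) (2,0) (1,2) (0,1)
Orthogonality requires all 16 pairs distinct.
But the pair (1,2) repeats: cell (0,3) has L1 = 1, L2 = 2, and cell (1,0) has L1 = 1, L2 = 2.
A repeated pair means some other pair never occurs (only 4 distinct pairs out of 16), so the squares are not orthogonal.
Conclusion: NO.

NO


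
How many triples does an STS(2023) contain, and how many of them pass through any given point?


An STS(v) is a 2-(v, 3, 1) BIBD: block size k = 3, λ = 1.
Replication: r(k − 1) = λ(v − 1) ⇒ r·2 = 2023 − 1 = 2022 ⇒ r = 1011.
Block count: b = v(v − 1)/6 = 2023·2022/6 = 4090506/6 = 681751.
(Check via bk = vr: 681751·3 = 2045253 = 2023·1011 = 2045253 ✓.)

r = 1011, b = 681751.


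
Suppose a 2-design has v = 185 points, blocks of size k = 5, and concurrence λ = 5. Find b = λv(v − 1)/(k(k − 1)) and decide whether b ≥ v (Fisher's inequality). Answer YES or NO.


r = λ(v − 1)/(k − 1) = 5·184/4 = 230.
b = vr/k = 185·230/5 = 8510.
Fisher's inequality: b ≥ v ⇔ 8510 ≥ 185? YES.

YES


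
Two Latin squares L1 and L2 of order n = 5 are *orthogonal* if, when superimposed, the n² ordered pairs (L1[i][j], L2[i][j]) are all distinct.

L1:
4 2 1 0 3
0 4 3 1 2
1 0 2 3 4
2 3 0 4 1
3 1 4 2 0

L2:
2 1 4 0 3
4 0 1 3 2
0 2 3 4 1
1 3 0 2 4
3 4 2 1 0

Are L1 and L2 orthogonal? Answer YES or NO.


Form the n² = 25 superimposed pairs (L1[i][j], L2[i][j]), row by row (rows and columns indexed from 0):
row 0: (4,2) (2,1) (1,4) (0,0) (3,3)
row 1: (0,4) (4,0) (3,1) (1,3) (2,2)
row 2: (1,0) (0,2) (2,3) (3,4) (4,1)
row 3: (2,1) (3,3) (0,0) (4,2) (1,4)
row 4: (3,3) (1,4) (4,2) (2,1) (0,0)
Orthogonality requires all 25 pairs distinct.
But the pair (2,1) repeats: cell (0,1) has L1 = 2, L2 = 1, and cell (3,0) has L1 = 2, L2 = 1.
A repeated pair means some other pair never occurs (only 15 distinct pairs out of 25), so the squares are not orthogonal.
Conclusion: NO.

NO


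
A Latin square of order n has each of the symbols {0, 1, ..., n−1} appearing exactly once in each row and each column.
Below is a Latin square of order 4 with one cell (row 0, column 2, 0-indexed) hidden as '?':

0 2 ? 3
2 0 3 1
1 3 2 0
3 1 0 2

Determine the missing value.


Row 0 contains symbols [0, 2, 3] — missing [1].
Column 2 contains symbols [0, 2, 3] — missing [1].
The missing symbol must appear in both missing sets; intersection = [1].
Therefore the hidden value is 1.

Missing value = 1.


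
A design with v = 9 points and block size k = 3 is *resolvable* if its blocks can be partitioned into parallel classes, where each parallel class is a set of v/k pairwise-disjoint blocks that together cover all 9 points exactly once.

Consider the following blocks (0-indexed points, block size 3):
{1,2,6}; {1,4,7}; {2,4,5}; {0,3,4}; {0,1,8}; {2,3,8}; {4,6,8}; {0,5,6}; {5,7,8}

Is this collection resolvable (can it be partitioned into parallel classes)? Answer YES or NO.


v = 9, block size k = 3, number of blocks = 9.
For resolvability, blocks must partition into parallel classes of size v/k = 3.
Total blocks must therefore be a multiple of 3: 9 = 3·3 + 0 ⇒ divisible ✓.
Consider block {2,4,5}. The only other block(s) in the collection disjoint from it are {0,1,8} — just 1 block(s). Any parallel class containing {2,4,5} would need 2 other blocks each disjoint from it, so no parallel class of size 3 can contain {2,4,5}.
Since every block must belong to some parallel class in a resolution, the collection cannot be partitioned into parallel classes.
Resolvable? NO.

NO


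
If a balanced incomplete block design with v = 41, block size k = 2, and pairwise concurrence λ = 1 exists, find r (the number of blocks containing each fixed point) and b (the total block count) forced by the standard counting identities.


Any 2-(v, k, λ) BIBD satisfies two necessary conditions:
  (i)  Each point sits in r blocks, and counting incidences through any fixed point gives r(k − 1) = λ(v − 1), so r = λ(v − 1)/(k − 1).
  (ii) Total incidences bk = vr, so b = vr/k.
Step 1: r = λ(v − 1)/(k − 1) = 1·(41 − 1)/(2 − 1) = 1·40/1 = 40/1 = 40.
Step 2: b = vr/k = 41·40/2 = 1640/2 = 820.
Check integrality: r = 40 ∈ Z ✓, b = 820 ∈ Z ✓.
(These identities are necessary conditions: they determine r and b for any design with these parameters, but do not by themselves prove that one exists.)

r = 40, b = 820.


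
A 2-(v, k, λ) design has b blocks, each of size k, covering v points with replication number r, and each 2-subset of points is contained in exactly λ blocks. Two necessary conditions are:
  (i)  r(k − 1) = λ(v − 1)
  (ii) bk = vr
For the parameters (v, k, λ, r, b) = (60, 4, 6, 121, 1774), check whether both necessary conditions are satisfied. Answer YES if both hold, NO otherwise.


Condition (i): r(k − 1) = 121·3 = 363; λ(v − 1) = 6·59 = 354. Match? NO.
Condition (ii): bk = 1774·4 = 7096; vr = 60·121 = 7260. Match? NO.
Both conditions hold? NO.

NO


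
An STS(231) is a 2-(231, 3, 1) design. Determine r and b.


An STS(v) is a 2-(v, 3, 1) BIBD: block size k = 3, λ = 1.
Replication: r(k − 1) = λ(v − 1) ⇒ r·2 = 231 − 1 = 230 ⇒ r = 115.
Block count: bk = vr ⇒ b·3 = 231·115 = 26565 ⇒ b = 8855.
(Check via b = v(v − 1)/6 = 231·230/6 = 53130/6 = 8855.)

r = 115, b = 8855.


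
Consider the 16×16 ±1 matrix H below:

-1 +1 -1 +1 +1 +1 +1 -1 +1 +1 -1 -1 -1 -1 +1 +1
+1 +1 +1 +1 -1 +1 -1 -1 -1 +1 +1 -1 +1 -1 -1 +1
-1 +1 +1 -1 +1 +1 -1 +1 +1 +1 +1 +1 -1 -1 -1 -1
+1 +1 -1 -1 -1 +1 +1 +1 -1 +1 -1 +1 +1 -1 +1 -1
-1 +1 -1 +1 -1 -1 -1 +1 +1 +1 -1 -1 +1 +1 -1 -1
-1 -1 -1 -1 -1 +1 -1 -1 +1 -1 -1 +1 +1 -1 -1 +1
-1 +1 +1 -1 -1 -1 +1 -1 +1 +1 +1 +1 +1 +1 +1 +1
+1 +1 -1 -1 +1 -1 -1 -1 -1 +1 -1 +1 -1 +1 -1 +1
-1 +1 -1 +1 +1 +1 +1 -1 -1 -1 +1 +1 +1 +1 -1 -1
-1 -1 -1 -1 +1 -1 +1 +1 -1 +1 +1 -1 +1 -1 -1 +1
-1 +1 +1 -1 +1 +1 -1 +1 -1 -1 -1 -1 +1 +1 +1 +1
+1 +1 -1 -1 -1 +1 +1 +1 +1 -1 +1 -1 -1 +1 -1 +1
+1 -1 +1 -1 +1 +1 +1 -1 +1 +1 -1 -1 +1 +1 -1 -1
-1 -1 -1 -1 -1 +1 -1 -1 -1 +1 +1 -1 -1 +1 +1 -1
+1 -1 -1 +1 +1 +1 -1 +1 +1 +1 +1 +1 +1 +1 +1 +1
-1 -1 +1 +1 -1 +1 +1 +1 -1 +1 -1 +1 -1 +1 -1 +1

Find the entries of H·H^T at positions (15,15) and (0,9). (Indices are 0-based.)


Row 0 of H: [-1, 1, -1, 1, 1, 1, 1, -1, 1, 1, -1, -1, -1, -1, 1, 1].
Row 9 of H: [-1, -1, -1, -1, 1, -1, 1, 1, -1, 1, 1, -1, 1, -1, -1, 1].
Row 15 of H: [-1, -1, 1, 1, -1, 1, 1, 1, -1, 1, -1, 1, -1, 1, -1, 1].
(H·H^T)[15][15] = Σ_j H[15][j]·H[15][j] = (-1)² + (-1)² + (1)² + (1)² + (-1)² + (1)² + (1)² + (1)² + (-1)² + (1)² + (-1)² + (1)² + (-1)² + (1)² + (-1)² + (1)² = 1 + 1 + 1 + 1 + 1 + 1 + 1 + 1 + 1 + 1 + 1 + 1 + 1 + 1 + 1 + 1 = 16.
(H·H^T)[0][9] = Σ_j H[0][j]·H[9][j] = (-1)·(-1) + (1)·(-1) + (-1)·(-1) + (1)·(-1) + (1)·(1) + (1)·(-1) + (1)·(1) + (-1)·(1) + (1)·(-1) + (1)·(1) + (-1)·(1) + (-1)·(-1) + (-1)·(1) + (-1)·(-1) + (1)·(-1) + (1)·(1) = 1 + -1 + 1 + -1 + 1 + -1 + 1 + -1 + -1 + 1 + -1 + 1 + -1 + 1 + -1 + 1 = 0.
So rows 0 and 9 are orthogonal; the diagonal entry equals n = 16.

(15,15) entry = 16; (0,9) entry = 0.


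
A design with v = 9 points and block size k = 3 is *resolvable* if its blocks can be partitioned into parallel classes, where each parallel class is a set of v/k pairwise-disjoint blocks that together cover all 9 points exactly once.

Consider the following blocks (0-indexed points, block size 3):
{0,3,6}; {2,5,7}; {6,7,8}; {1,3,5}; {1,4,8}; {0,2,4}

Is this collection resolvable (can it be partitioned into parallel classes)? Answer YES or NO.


v = 9, block size k = 3, number of blocks = 6.
For resolvability, blocks must partition into parallel classes of size v/k = 3.
Total blocks must therefore be a multiple of 3: 6 = 3·2 + 0 ⇒ divisible ✓.
Greedy packing gives 2 candidate class(es). Each should be a full parallel class (size 3, covers all 9 points).
  Class 1 (3 blocks): {0,3,6}; {2,5,7}; {1,4,8}. Points covered: [0, 1, 2, 3, 4, 5, 6, 7, 8].
  Class 2 (3 blocks): {6,7,8}; {1,3,5}; {0,2,4}. Points covered: [0, 1, 2, 3, 4, 5, 6, 7, 8].
All classes full (size 3)? YES. All classes cover every point? YES.
Resolvable? YES.

YES


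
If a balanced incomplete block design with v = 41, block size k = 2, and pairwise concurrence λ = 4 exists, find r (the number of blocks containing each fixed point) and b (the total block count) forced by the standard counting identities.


Any 2-(v, k, λ) BIBD satisfies two necessary conditions:
  (i)  Each point sits in r blocks, and counting incidences through any fixed point gives r(k − 1) = λ(v − 1), so r = λ(v − 1)/(k − 1).
  (ii) Total incidences bk = vr, so b = vr/k.
Step 1: r = λ(v − 1)/(k − 1) = 4·(41 − 1)/(2 − 1) = 4·40/1 = 160/1 = 160.
Step 2: b = vr/k = 41·160/2 = 6560/2 = 3280.
Check integrality: r = 160 ∈ Z ✓, b = 3280 ∈ Z ✓.
(These identities are necessary conditions: they determine r and b for any design with these parameters, but do not by themselves prove that one exists.)

r = 160, b = 3280.


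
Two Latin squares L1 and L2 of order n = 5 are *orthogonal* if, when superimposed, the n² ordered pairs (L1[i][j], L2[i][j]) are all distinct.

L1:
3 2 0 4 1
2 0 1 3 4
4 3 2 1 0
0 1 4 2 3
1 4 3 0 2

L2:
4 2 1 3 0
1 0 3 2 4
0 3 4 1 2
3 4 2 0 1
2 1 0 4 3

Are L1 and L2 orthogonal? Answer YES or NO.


Form the n² = 25 superimposed pairs (L1[i][j], L2[i][j]), row by row (rows and columns indexed from 0):
row 0: (3,4) (2,2) (0,1) (4,3) (1,0)
row 1: (2,1) (0,0) (1,3) (3,2) (4,4)
row 2: (4,0) (3,3) (2,4) (1,1) (0,2)
row 3: (0,3) (1,4) (4,2) (2,0) (3,1)
row 4: (1,2) (4,1) (3,0) (0,4) (2,3)
Orthogonality requires all 25 pairs distinct.
Check by first coordinate: for each symbol s of L1, list the L2 entries in the n cells where L1 = s; they must all differ.
  L1 = 0: L2 entries (in reading order) 1, 0, 2, 3, 4 — all 5 distinct ✓
  L1 = 1: L2 entries (in reading order) 0, 3, 1, 4, 2 — all 5 distinct ✓
  L1 = 2: L2 entries (in reading order) 2, 1, 4, 0, 3 — all 5 distinct ✓
  L1 = 3: L2 entries (in reading order) 4, 2, 3, 1, 0 — all 5 distinct ✓
  L1 = 4: L2 entries (in reading order) 3, 4, 0, 2, 1 — all 5 distinct ✓
Every symbol of L1 meets every symbol of L2 exactly once, so all 25 pairs are distinct (25 of 25).
Conclusion: YES.

YES


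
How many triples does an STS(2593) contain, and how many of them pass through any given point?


An STS(v) is a 2-(v, 3, 1) BIBD: block size k = 3, λ = 1.
Replication: r(k − 1) = λ(v − 1) ⇒ r·2 = 2593 − 1 = 2592 ⇒ r = 1296.
Block count: b = v(v − 1)/6 = 2593·2592/6 = 6721056/6 = 1120176.

r = 1296, b = 1120176.


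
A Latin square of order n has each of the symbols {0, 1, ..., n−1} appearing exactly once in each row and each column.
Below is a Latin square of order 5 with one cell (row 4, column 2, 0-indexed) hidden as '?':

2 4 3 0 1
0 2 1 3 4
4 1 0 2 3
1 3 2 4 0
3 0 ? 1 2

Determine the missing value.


Row 4 contains symbols [0, 1, 2, 3] — missing [4].
Column 2 contains symbols [0, 1, 2, 3] — missing [4].
The missing symbol must appear in both missing sets; intersection = [4].
Therefore the hidden value is 4.

Missing value = 4.


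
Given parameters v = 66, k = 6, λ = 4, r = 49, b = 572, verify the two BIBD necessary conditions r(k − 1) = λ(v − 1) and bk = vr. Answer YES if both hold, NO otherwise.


Condition (i): r(k − 1) = 49·5 = 245; λ(v − 1) = 4·65 = 260. Match? NO.
Condition (ii): bk = 572·6 = 3432; vr = 66·49 = 3234. Match? NO.
Both conditions hold? NO.

NO


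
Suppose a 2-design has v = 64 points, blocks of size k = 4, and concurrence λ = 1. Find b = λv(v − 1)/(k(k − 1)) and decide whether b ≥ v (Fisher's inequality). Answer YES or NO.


b = λv(v − 1)/(k(k − 1)) = 1·64·63/(4·3) = 4032/12 = 336.
Compare with v = 64: b ≥ v, so Fisher's inequality holds.

YES


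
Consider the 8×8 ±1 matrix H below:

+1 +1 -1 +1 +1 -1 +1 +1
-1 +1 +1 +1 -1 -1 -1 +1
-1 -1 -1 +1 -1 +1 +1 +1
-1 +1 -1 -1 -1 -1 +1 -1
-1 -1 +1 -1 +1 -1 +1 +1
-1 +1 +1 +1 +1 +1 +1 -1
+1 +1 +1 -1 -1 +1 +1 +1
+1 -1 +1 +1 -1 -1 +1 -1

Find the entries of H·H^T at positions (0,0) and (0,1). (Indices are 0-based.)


Row 0 of H: [1, 1, -1, 1, 1, -1, 1, 1].
Row 1 of H: [-1, 1, 1, 1, -1, -1, -1, 1].
(H·H^T)[0][0] = Σ_j H[0][j]·H[0][j] = (1)² + (1)² + (-1)² + (1)² + (1)² + (-1)² + (1)² + (1)² = 1 + 1 + 1 + 1 + 1 + 1 + 1 + 1 = 8.
(H·H^T)[0][1] = Σ_j H[0][j]·H[1][j] = (1)·(-1) + (1)·(1) + (-1)·(1) + (1)·(1) + (1)·(-1) + (-1)·(-1) + (1)·(-1) + (1)·(1) = -1 + 1 + -1 + 1 + -1 + 1 + -1 + 1 = 0.
So rows 0 and 1 are orthogonal; the diagonal entry equals n = 8.

(0,0) entry = 8; (0,1) entry = 0.


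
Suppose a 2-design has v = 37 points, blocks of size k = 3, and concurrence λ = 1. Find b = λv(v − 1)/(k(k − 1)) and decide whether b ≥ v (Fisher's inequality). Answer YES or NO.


r = λ(v − 1)/(k − 1) = 1·36/2 = 18.
b = vr/k = 37·18/3 = 222.
Fisher's inequality: b ≥ v ⇔ 222 ≥ 37? YES.

YES


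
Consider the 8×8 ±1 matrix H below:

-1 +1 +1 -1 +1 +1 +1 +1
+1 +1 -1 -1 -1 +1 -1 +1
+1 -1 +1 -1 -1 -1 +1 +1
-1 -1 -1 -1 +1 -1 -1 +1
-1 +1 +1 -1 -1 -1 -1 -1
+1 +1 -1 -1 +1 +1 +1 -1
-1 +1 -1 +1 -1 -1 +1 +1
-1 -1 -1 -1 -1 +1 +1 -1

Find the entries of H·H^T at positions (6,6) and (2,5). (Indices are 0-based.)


Row 2 of H: [1, -1, 1, -1, -1, -1, 1, 1].
Row 5 of H: [1, 1, -1, -1, 1, 1, 1, -1].
Row 6 of H: [-1, 1, -1, 1, -1, -1, 1, 1].
(H·H^T)[6][6] = Σ_j H[6][j]·H[6][j] = (-1)² + (1)² + (-1)² + (1)² + (-1)² + (-1)² + (1)² + (1)² = 1 + 1 + 1 + 1 + 1 + 1 + 1 + 1 = 8.
(H·H^T)[2][5] = Σ_j H[2][j]·H[5][j] = (1)·(1) + (-1)·(1) + (1)·(-1) + (-1)·(-1) + (-1)·(1) + (-1)·(1) + (1)·(1) + (1)·(-1) = 1 + -1 + -1 + 1 + -1 + -1 + 1 + -1 = -2.
Rows 2 and 5 are not orthogonal (dot product = -2 ≠ 0), so H is not a Hadamard matrix.

(6,6) entry = 8; (2,5) entry = -2.


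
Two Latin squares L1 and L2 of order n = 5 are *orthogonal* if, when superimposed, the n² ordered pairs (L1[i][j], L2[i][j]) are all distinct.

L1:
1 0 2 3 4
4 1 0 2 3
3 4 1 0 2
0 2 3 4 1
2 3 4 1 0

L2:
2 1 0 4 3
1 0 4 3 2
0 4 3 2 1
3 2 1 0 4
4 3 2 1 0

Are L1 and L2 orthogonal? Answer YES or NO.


Form the n² = 25 superimposed pairs (L1[i][j], L2[i][j]), row by row (rows and columns indexed from 0):
row 0: (1,2) (0,1) (2,0) (3,4) (4,3)
row 1: (4,1) (1,0) (0,4) (2,3) (3,2)
row 2: (3,0) (4,4) (1,3) (0,2) (2,1)
row 3: (0,3) (2,2) (3,1) (4,0) (1,4)
row 4: (2,4) (3,3) (4,2) (1,1) (0,0)
Orthogonality requires all 25 pairs distinct.
Check by first coordinate: for each symbol s of L1, list the L2 entries in the n cells where L1 = s; they must all differ.
  L1 = 0: L2 entries (in reading order) 1, 4, 2, 3, 0 — all 5 distinct ✓
  L1 = 1: L2 entries (in reading order) 2, 0, 3, 4, 1 — all 5 distinct ✓
  L1 = 2: L2 entries (in reading order) 0, 3, 1, 2, 4 — all 5 distinct ✓
  L1 = 3: L2 entries (in reading order) 4, 2, 0, 1, 3 — all 5 distinct ✓
  L1 = 4: L2 entries (in reading order) 3, 1, 4, 0, 2 — all 5 distinct ✓
Every symbol of L1 meets every symbol of L2 exactly once, so all 25 pairs are distinct (25 of 25).
Conclusion: YES.

YES


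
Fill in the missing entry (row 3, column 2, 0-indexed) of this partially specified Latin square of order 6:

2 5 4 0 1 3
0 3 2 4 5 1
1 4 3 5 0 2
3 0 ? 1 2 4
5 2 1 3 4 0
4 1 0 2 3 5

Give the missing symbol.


Row 3 contains symbols [0, 1, 2, 3, 4] — missing [5].
Column 2 contains symbols [0, 1, 2, 3, 4] — missing [5].
The missing symbol must appear in both missing sets; intersection = [5].
Therefore the hidden value is 5.

Missing value = 5.


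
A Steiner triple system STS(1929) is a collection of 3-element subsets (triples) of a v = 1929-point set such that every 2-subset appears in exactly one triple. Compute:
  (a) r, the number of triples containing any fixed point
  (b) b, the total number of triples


An STS(v) is a 2-(v, 3, 1) BIBD: block size k = 3, λ = 1.
Replication: r(k − 1) = λ(v − 1) ⇒ r·2 = 1929 − 1 = 1928 ⇒ r = 964.
Block count: b = v(v − 1)/6 = 1929·1928/6 = 3719112/6 = 619852.
(Check via bk = vr: 619852·3 = 1859556 = 1929·964 = 1859556 ✓.)

r = 964, b = 619852.


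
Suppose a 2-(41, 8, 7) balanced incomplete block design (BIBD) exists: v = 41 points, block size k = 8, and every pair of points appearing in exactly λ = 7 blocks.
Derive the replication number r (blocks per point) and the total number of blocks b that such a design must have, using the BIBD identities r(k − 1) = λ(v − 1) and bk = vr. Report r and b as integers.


Any 2-(v, k, λ) BIBD satisfies two necessary conditions:
  (i)  Each point sits in r blocks, and counting incidences through any fixed point gives r(k − 1) = λ(v − 1), so r = λ(v − 1)/(k − 1).
  (ii) Total incidences bk = vr, so b = vr/k.
Step 1: r = λ(v − 1)/(k − 1) = 7·(41 − 1)/(8 − 1) = 7·40/7 = 280/7 = 40.
Step 2: b = vr/k = 41·40/8 = 1640/8 = 205.
Check integrality: r = 40 ∈ Z ✓, b = 205 ∈ Z ✓.
(These identities are necessary conditions: they determine r and b for any design with these parameters, but do not by themselves prove that one exists.)

r = 40, b = 205.


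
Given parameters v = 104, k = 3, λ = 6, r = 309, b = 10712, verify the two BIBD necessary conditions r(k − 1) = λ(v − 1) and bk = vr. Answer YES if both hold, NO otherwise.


Condition (i): r(k − 1) = 309·2 = 618; λ(v − 1) = 6·103 = 618. Match? YES.
Condition (ii): bk = 10712·3 = 32136; vr = 104·309 = 32136. Match? YES.
Both conditions hold? YES.

YES


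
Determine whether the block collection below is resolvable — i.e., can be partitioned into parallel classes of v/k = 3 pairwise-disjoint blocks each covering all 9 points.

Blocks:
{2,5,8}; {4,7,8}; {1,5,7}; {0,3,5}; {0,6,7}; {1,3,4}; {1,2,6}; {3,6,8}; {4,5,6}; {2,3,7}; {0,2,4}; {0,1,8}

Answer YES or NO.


v = 9, block size k = 3, number of blocks = 12.
For resolvability, blocks must partition into parallel classes of size v/k = 3.
Total blocks must therefore be a multiple of 3: 12 = 3·4 + 0 ⇒ divisible ✓.
Greedy packing gives 4 candidate class(es). Each should be a full parallel class (size 3, covers all 9 points).
  Class 1 (3 blocks): {2,5,8}; {0,6,7}; {1,3,4}. Points covered: [0, 1, 2, 3, 4, 5, 6, 7, 8].
  Class 2 (3 blocks): {4,7,8}; {0,3,5}; {1,2,6}. Points covered: [0, 1, 2, 3, 4, 5, 6, 7, 8].
  Class 3 (3 blocks): {1,5,7}; {3,6,8}; {0,2,4}. Points covered: [0, 1, 2, 3, 4, 5, 6, 7, 8].
  Class 4 (3 blocks): {4,5,6}; {2,3,7}; {0,1,8}. Points covered: [0, 1, 2, 3, 4, 5, 6, 7, 8].
All classes full (size 3)? YES. All classes cover every point? YES.
Resolvable? YES.

YES


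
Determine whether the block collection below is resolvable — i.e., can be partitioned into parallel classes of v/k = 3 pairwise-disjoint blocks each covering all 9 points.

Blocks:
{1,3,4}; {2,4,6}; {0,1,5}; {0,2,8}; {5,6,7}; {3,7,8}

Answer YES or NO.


v = 9, block size k = 3, number of blocks = 6.
For resolvability, blocks must partition into parallel classes of size v/k = 3.
Total blocks must therefore be a multiple of 3: 6 = 3·2 + 0 ⇒ divisible ✓.
Greedy packing gives 2 candidate class(es). Each should be a full parallel class (size 3, covers all 9 points).
  Class 1 (3 blocks): {1,3,4}; {0,2,8}; {5,6,7}. Points covered: [0, 1, 2, 3, 4, 5, 6, 7, 8].
  Class 2 (3 blocks): {2,4,6}; {0,1,5}; {3,7,8}. Points covered: [0, 1, 2, 3, 4, 5, 6, 7, 8].
All classes full (size 3)? YES. All classes cover every point? YES.
Resolvable? YES.

YES


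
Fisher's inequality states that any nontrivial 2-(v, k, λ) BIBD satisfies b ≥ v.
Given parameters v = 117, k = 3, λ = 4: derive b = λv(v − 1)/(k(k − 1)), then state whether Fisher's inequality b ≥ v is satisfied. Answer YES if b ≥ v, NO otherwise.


b = λv(v − 1)/(k(k − 1)) = 4·117·116/(3·2) = 54288/6 = 9048.
Compare with v = 117: b ≥ v, so Fisher's inequality holds.

YES


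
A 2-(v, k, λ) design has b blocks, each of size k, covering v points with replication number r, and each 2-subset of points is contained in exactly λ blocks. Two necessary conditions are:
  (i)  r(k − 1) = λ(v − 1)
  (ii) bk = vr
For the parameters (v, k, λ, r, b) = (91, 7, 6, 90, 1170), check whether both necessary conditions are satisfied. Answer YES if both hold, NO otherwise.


Condition (i): r(k − 1) = 90·6 = 540; λ(v − 1) = 6·90 = 540. Match? YES.
Condition (ii): bk = 1170·7 = 8190; vr = 91·90 = 8190. Match? YES.
Both conditions hold? YES.

YES


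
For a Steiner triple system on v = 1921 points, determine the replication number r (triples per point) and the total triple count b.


An STS(v) is a 2-(v, 3, 1) BIBD: block size k = 3, λ = 1.
Replication: r(k − 1) = λ(v − 1) ⇒ r·2 = 1921 − 1 = 1920 ⇒ r = 960.
Block count: bk = vr ⇒ b·3 = 1921·960 = 1844160 ⇒ b = 614720.
(Check via b = v(v − 1)/6 = 1921·1920/6 = 3688320/6 = 614720.)

r = 960, b = 614720.


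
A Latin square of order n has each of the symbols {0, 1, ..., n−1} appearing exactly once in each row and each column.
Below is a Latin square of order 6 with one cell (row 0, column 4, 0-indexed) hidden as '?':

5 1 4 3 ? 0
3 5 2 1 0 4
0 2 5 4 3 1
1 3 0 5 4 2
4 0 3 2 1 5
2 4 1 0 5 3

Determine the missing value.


Row 0 contains symbols [0, 1, 3, 4, 5] — missing [2].
Column 4 contains symbols [0, 1, 3, 4, 5] — missing [2].
The missing symbol must appear in both missing sets; intersection = [2].
Therefore the hidden value is 2.

Missing value = 2.


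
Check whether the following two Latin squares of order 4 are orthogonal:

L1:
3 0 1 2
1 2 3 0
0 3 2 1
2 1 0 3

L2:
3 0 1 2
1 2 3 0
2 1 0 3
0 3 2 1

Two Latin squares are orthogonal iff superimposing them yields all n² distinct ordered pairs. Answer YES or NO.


Form the n² = 16 superimposed pairs (L1[i][j], L2[i][j]), row by row (rows and columns indexed from 0):
row 0: (3,3) (0,0) (1,1) (2,2)
row 1: (1,1) (2,2) (3,3) (0,0)
row 2: (0,2) (3,1) (2,0) (1,3)
row 3: (2,0) (1,3) (0,2) (3,1)
Orthogonality requires all 16 pairs distinct.
But the pair (1,1) repeats: cell (0,2) has L1 = 1, L2 = 1, and cell (1,0) has L1 = 1, L2 = 1.
A repeated pair means some other pair never occurs (only 8 distinct pairs out of 16), so the squares are not orthogonal.
Conclusion: NO.

NO


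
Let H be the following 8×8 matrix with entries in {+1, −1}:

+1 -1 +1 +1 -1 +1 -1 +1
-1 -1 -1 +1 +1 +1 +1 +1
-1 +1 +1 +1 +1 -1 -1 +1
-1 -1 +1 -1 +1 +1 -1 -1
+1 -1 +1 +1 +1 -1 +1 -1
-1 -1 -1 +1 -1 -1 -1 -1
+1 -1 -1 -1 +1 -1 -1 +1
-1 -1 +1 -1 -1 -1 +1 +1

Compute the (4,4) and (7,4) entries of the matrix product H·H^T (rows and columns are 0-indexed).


Row 4 of H: [1, -1, 1, 1, 1, -1, 1, -1].
Row 7 of H: [-1, -1, 1, -1, -1, -1, 1, 1].
(H·H^T)[4][4] = Σ_j H[4][j]·H[4][j] = (1)² + (-1)² + (1)² + (1)² + (1)² + (-1)² + (1)² + (-1)² = 1 + 1 + 1 + 1 + 1 + 1 + 1 + 1 = 8.
(H·H^T)[7][4] = Σ_j H[7][j]·H[4][j] = (-1)·(1) + (-1)·(-1) + (1)·(1) + (-1)·(1) + (-1)·(1) + (-1)·(-1) + (1)·(1) + (1)·(-1) = -1 + 1 + 1 + -1 + -1 + 1 + 1 + -1 = 0.
So rows 7 and 4 are orthogonal; the diagonal entry equals n = 8.

(4,4) entry = 8; (7,4) entry = 0.


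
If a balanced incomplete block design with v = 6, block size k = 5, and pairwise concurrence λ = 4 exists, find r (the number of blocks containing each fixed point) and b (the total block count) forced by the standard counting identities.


Any 2-(v, k, λ) BIBD satisfies two necessary conditions:
  (i)  Each point sits in r blocks, and counting incidences through any fixed point gives r(k − 1) = λ(v − 1), so r = λ(v − 1)/(k − 1).
  (ii) Total incidences bk = vr, so b = vr/k.
Step 1: r = λ(v − 1)/(k − 1) = 4·(6 − 1)/(5 − 1) = 4·5/4 = 20/4 = 5.
Step 2: b = vr/k = 6·5/5 = 30/5 = 6.
Check integrality: r = 5 ∈ Z ✓, b = 6 ∈ Z ✓.
(These identities are necessary conditions: they determine r and b for any design with these parameters, but do not by themselves prove that one exists.)

r = 5, b = 6.


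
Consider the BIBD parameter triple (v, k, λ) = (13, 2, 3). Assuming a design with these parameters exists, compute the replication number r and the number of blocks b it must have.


Any 2-(v, k, λ) BIBD satisfies two necessary conditions:
  (i)  Each point sits in r blocks, and counting incidences through any fixed point gives r(k − 1) = λ(v − 1), so r = λ(v − 1)/(k − 1).
  (ii) Total incidences bk = vr, so b = vr/k.
Step 1: r = λ(v − 1)/(k − 1) = 3·(13 − 1)/(2 − 1) = 3·12/1 = 36/1 = 36.
Step 2: b = vr/k = 13·36/2 = 468/2 = 234.
Check integrality: r = 36 ∈ Z ✓, b = 234 ∈ Z ✓.
(These identities are necessary conditions: they determine r and b for any design with these parameters, but do not by themselves prove that one exists.)

r = 36, b = 234.


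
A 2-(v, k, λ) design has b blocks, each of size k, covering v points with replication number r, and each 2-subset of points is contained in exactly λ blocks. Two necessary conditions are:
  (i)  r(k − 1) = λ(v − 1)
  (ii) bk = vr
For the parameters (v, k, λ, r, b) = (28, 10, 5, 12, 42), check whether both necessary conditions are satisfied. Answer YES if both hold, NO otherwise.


Condition (i): r(k − 1) = 12·9 = 108; λ(v − 1) = 5·27 = 135. Match? NO.
Condition (ii): bk = 42·10 = 420; vr = 28·12 = 336. Match? NO.
Both conditions hold? NO.

NO


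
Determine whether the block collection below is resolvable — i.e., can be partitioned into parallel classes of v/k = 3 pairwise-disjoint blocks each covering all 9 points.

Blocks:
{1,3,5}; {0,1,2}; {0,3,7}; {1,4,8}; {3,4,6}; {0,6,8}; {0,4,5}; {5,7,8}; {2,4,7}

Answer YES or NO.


v = 9, block size k = 3, number of blocks = 9.
For resolvability, blocks must partition into parallel classes of size v/k = 3.
Total blocks must therefore be a multiple of 3: 9 = 3·3 + 0 ⇒ divisible ✓.
Consider block {0,3,7}. The only other block(s) in the collection disjoint from it are {1,4,8} — just 1 block(s). Any parallel class containing {0,3,7} would need 2 other blocks each disjoint from it, so no parallel class of size 3 can contain {0,3,7}.
Since every block must belong to some parallel class in a resolution, the collection cannot be partitioned into parallel classes.
Resolvable? NO.

NO


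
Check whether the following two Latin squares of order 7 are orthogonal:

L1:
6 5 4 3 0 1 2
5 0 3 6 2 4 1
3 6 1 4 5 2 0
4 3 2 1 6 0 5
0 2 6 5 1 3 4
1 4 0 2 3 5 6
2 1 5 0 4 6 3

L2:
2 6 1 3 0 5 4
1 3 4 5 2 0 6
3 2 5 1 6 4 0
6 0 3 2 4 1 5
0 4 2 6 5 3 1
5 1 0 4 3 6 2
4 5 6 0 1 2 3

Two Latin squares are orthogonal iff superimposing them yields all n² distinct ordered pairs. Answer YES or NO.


Form the n² = 49 superimposed pairs (L1[i][j], L2[i][j]), row by row (rows and columns indexed from 0):
row 0: (6,2) (5,6) (4,1) (3,3) (0,0) (1,5) (2,4)
row 1: (5,1) (0,3) (3,4) (6,5) (2,2) (4,0) (1,6)
row 2: (3,3) (6,2) (1,5) (4,1) (5,6) (2,4) (0,0)
row 3: (4,6) (3,0) (2,3) (1,2) (6,4) (0,1) (5,5)
row 4: (0,0) (2,4) (6,2) (5,6) (1,5) (3,3) (4,1)
row 5: (1,5) (4,1) (0,0) (2,4) (3,3) (5,6) (6,2)
row 6: (2,4) (1,5) (5,6) (0,0) (4,1) (6,2) (3,3)
Orthogonality requires all 49 pairs distinct.
But the pair (3,3) repeats: cell (0,3) has L1 = 3, L2 = 3, and cell (2,0) has L1 = 3, L2 = 3.
A repeated pair means some other pair never occurs (only 21 distinct pairs out of 49), so the squares are not orthogonal.
Conclusion: NO.

NO


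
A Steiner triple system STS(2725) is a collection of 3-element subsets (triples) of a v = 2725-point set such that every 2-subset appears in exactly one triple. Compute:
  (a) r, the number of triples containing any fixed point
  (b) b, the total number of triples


An STS(v) is a 2-(v, 3, 1) BIBD: block size k = 3, λ = 1.
Replication: r(k − 1) = λ(v − 1) ⇒ r·2 = 2725 − 1 = 2724 ⇒ r = 1362.
Block count: b = v(v − 1)/6 = 2725·2724/6 = 7422900/6 = 1237150.

r = 1362, b = 1237150.


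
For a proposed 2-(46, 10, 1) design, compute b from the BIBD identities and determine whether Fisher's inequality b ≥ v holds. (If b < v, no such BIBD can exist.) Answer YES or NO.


b = λv(v − 1)/(k(k − 1)) = 1·46·45/(10·9) = 2070/90 = 23.
Compare with v = 46: b < v, so Fisher's inequality fails.

NO


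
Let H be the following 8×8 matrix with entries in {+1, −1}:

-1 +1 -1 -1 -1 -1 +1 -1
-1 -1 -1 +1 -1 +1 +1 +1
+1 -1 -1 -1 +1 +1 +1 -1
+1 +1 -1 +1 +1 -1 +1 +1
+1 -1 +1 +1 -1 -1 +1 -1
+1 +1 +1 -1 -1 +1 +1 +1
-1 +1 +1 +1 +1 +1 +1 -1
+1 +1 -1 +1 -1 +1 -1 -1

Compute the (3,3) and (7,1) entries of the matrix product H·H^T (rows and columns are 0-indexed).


Row 1 of H: [-1, -1, -1, 1, -1, 1, 1, 1].
Row 3 of H: [1, 1, -1, 1, 1, -1, 1, 1].
Row 7 of H: [1, 1, -1, 1, -1, 1, -1, -1].
(H·H^T)[3][3] = Σ_j H[3][j]·H[3][j] = (1)² + (1)² + (-1)² + (1)² + (1)² + (-1)² + (1)² + (1)² = 1 + 1 + 1 + 1 + 1 + 1 + 1 + 1 = 8.
(H·H^T)[7][1] = Σ_j H[7][j]·H[1][j] = (1)·(-1) + (1)·(-1) + (-1)·(-1) + (1)·(1) + (-1)·(-1) + (1)·(1) + (-1)·(1) + (-1)·(1) = -1 + -1 + 1 + 1 + 1 + 1 + -1 + -1 = 0.
So rows 7 and 1 are orthogonal; the diagonal entry equals n = 8.

(3,3) entry = 8; (7,1) entry = 0.


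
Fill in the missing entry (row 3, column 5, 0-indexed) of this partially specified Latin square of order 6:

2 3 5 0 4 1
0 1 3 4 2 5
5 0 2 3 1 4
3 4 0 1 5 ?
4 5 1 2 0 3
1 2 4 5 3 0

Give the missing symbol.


Row 3 contains symbols [0, 1, 3, 4, 5] — missing [2].
Column 5 contains symbols [0, 1, 3, 4, 5] — missing [2].
The missing symbol must appear in both missing sets; intersection = [2].
Therefore the hidden value is 2.

Missing value = 2.


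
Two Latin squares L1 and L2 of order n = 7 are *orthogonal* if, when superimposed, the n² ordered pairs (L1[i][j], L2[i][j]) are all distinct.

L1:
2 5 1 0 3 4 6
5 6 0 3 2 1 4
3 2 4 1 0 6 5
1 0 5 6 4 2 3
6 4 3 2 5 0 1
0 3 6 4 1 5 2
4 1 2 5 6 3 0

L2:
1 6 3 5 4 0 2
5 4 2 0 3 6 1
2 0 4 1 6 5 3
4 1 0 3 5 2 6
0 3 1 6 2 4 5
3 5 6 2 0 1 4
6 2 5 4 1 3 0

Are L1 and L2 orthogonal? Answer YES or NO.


Form the n² = 49 superimposed pairs (L1[i][j], L2[i][j]), row by row (rows and columns indexed from 0):
row 0: (2,1) (5,6) (1,3) (0,5) (3,4) (4,0) (6,2)
row 1: (5,5) (6,4) (0,2) (3,0) (2,3) (1,6) (4,1)
row 2: (3,2) (2,0) (4,4) (1,1) (0,6) (6,5) (5,3)
row 3: (1,4) (0,1) (5,0) (6,3) (4,5) (2,2) (3,6)
row 4: (6,0) (4,3) (3,1) (2,6) (5,2) (0,4) (1,5)
row 5: (0,3) (3,5) (6,6) (4,2) (1,0) (5,1) (2,4)
row 6: (4,6) (1,2) (2,5) (5,4) (6,1) (3,3) (0,0)
Orthogonality requires all 49 pairs distinct.
Check by first coordinate: for each symbol s of L1, list the L2 entries in the n cells where L1 = s; they must all differ.
  L1 = 0: L2 entries (in reading order) 5, 2, 6, 1, 4, 3, 0 — all 7 distinct ✓
  L1 = 1: L2 entries (in reading order) 3, 6, 1, 4, 5, 0, 2 — all 7 distinct ✓
  L1 = 2: L2 entries (in reading order) 1, 3, 0, 2, 6, 4, 5 — all 7 distinct ✓
  L1 = 3: L2 entries (in reading order) 4, 0, 2, 6, 1, 5, 3 — all 7 distinct ✓
  L1 = 4: L2 entries (in reading order) 0, 1, 4, 5, 3, 2, 6 — all 7 distinct ✓
  L1 = 5: L2 entries (in reading order) 6, 5, 3, 0, 2, 1, 4 — all 7 distinct ✓
  L1 = 6: L2 entries (in reading order) 2, 4, 5, 3, 0, 6, 1 — all 7 distinct ✓
Every symbol of L1 meets every symbol of L2 exactly once, so all 49 pairs are distinct (49 of 49).
Conclusion: YES.

YES


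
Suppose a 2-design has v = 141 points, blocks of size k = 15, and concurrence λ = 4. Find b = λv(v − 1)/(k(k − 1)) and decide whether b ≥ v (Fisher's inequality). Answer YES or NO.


b = λv(v − 1)/(k(k − 1)) = 4·141·140/(15·14) = 78960/210 = 376.
Compare with v = 141: b ≥ v, so Fisher's inequality holds.

YES


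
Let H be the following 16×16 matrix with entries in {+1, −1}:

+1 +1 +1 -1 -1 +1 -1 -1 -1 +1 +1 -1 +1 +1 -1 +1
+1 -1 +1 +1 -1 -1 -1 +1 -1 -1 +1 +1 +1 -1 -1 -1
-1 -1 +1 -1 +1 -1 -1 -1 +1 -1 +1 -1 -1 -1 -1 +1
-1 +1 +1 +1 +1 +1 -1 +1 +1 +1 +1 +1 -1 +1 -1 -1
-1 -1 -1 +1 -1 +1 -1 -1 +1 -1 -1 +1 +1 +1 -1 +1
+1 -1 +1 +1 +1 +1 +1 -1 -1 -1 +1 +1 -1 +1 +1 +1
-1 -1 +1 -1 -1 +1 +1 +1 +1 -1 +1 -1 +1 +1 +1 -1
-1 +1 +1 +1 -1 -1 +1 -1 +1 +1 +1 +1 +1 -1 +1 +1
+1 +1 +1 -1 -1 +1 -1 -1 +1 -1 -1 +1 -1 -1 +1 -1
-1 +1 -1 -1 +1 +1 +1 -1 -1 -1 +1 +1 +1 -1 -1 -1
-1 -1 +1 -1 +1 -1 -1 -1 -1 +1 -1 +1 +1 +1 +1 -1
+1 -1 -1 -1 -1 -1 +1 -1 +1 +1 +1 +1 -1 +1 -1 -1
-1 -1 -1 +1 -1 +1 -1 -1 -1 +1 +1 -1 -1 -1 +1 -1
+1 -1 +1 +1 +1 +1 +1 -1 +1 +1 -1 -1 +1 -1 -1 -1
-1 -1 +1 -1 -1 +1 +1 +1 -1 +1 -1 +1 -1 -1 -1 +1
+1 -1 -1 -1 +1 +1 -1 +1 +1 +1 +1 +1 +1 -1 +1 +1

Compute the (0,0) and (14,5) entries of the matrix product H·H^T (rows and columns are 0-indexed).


Row 0 of H: [1, 1, 1, -1, -1, 1, -1, -1, -1, 1, 1, -1, 1, 1, -1, 1].
Row 5 of H: [1, -1, 1, 1, 1, 1, 1, -1, -1, -1, 1, 1, -1, 1, 1, 1].
Row 14 of H: [-1, -1, 1, -1, -1, 1, 1, 1, -1, 1, -1, 1, -1, -1, -1, 1].
(H·H^T)[0][0] = Σ_j H[0][j]·H[0][j] = (1)² + (1)² + (1)² + (-1)² + (-1)² + (1)² + (-1)² + (-1)² + (-1)² + (1)² + (1)² + (-1)² + (1)² + (1)² + (-1)² + (1)² = 1 + 1 + 1 + 1 + 1 + 1 + 1 + 1 + 1 + 1 + 1 + 1 + 1 + 1 + 1 + 1 = 16.
(H·H^T)[14][5] = Σ_j H[14][j]·H[5][j] = (-1)·(1) + (-1)·(-1) + (1)·(1) + (-1)·(1) + (-1)·(1) + (1)·(1) + (1)·(1) + (1)·(-1) + (-1)·(-1) + (1)·(-1) + (-1)·(1) + (1)·(1) + (-1)·(-1) + (-1)·(1) + (-1)·(1) + (1)·(1) = -1 + 1 + 1 + -1 + -1 + 1 + 1 + -1 + 1 + -1 + -1 + 1 + 1 + -1 + -1 + 1 = 0.
So rows 14 and 5 are orthogonal; the diagonal entry equals n = 16.

(0,0) entry = 16; (14,5) entry = 0.
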